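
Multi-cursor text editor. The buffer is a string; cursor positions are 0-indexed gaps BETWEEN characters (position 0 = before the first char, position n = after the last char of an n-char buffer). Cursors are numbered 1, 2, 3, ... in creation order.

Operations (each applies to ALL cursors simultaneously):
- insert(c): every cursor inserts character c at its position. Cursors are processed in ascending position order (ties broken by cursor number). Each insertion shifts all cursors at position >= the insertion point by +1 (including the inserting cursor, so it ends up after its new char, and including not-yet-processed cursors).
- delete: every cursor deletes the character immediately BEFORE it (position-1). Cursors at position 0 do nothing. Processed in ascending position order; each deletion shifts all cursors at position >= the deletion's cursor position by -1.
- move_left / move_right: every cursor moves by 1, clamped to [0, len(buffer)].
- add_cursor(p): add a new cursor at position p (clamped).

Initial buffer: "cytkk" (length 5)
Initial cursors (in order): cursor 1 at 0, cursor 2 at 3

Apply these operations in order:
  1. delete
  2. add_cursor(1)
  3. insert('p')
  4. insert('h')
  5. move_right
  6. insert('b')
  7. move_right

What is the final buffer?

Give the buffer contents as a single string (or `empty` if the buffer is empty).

After op 1 (delete): buffer="cykk" (len 4), cursors c1@0 c2@2, authorship ....
After op 2 (add_cursor(1)): buffer="cykk" (len 4), cursors c1@0 c3@1 c2@2, authorship ....
After op 3 (insert('p')): buffer="pcpypkk" (len 7), cursors c1@1 c3@3 c2@5, authorship 1.3.2..
After op 4 (insert('h')): buffer="phcphyphkk" (len 10), cursors c1@2 c3@5 c2@8, authorship 11.33.22..
After op 5 (move_right): buffer="phcphyphkk" (len 10), cursors c1@3 c3@6 c2@9, authorship 11.33.22..
After op 6 (insert('b')): buffer="phcbphybphkbk" (len 13), cursors c1@4 c3@8 c2@12, authorship 11.133.322.2.
After op 7 (move_right): buffer="phcbphybphkbk" (len 13), cursors c1@5 c3@9 c2@13, authorship 11.133.322.2.

Answer: phcbphybphkbk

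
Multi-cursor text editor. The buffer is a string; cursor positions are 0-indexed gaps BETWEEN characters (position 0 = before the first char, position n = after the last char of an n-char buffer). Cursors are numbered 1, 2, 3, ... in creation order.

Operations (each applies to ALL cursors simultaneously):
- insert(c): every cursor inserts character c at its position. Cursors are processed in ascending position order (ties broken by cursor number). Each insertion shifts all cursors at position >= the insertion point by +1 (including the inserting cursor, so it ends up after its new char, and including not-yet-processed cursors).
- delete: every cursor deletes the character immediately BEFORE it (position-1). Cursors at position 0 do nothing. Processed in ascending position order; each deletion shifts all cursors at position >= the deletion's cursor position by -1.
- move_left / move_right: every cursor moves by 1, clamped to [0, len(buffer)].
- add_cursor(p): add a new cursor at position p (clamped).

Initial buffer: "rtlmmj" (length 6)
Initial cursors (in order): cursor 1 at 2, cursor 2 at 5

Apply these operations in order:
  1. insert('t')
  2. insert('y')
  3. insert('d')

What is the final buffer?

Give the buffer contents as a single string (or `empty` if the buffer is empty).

Answer: rttydlmmtydj

Derivation:
After op 1 (insert('t')): buffer="rttlmmtj" (len 8), cursors c1@3 c2@7, authorship ..1...2.
After op 2 (insert('y')): buffer="rttylmmtyj" (len 10), cursors c1@4 c2@9, authorship ..11...22.
After op 3 (insert('d')): buffer="rttydlmmtydj" (len 12), cursors c1@5 c2@11, authorship ..111...222.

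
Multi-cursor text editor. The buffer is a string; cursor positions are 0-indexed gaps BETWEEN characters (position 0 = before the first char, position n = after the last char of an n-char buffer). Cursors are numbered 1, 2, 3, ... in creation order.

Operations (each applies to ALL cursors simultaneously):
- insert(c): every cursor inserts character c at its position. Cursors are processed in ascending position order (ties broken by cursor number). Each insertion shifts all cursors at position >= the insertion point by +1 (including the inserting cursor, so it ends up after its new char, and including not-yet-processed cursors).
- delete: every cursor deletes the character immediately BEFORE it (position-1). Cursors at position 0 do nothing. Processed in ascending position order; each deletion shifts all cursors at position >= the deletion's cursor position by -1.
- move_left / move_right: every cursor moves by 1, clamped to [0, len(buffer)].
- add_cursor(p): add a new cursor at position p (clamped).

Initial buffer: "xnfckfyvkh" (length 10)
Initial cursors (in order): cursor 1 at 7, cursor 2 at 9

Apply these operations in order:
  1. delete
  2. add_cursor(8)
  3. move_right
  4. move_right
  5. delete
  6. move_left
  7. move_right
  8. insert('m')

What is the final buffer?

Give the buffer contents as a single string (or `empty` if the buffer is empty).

After op 1 (delete): buffer="xnfckfvh" (len 8), cursors c1@6 c2@7, authorship ........
After op 2 (add_cursor(8)): buffer="xnfckfvh" (len 8), cursors c1@6 c2@7 c3@8, authorship ........
After op 3 (move_right): buffer="xnfckfvh" (len 8), cursors c1@7 c2@8 c3@8, authorship ........
After op 4 (move_right): buffer="xnfckfvh" (len 8), cursors c1@8 c2@8 c3@8, authorship ........
After op 5 (delete): buffer="xnfck" (len 5), cursors c1@5 c2@5 c3@5, authorship .....
After op 6 (move_left): buffer="xnfck" (len 5), cursors c1@4 c2@4 c3@4, authorship .....
After op 7 (move_right): buffer="xnfck" (len 5), cursors c1@5 c2@5 c3@5, authorship .....
After op 8 (insert('m')): buffer="xnfckmmm" (len 8), cursors c1@8 c2@8 c3@8, authorship .....123

Answer: xnfckmmm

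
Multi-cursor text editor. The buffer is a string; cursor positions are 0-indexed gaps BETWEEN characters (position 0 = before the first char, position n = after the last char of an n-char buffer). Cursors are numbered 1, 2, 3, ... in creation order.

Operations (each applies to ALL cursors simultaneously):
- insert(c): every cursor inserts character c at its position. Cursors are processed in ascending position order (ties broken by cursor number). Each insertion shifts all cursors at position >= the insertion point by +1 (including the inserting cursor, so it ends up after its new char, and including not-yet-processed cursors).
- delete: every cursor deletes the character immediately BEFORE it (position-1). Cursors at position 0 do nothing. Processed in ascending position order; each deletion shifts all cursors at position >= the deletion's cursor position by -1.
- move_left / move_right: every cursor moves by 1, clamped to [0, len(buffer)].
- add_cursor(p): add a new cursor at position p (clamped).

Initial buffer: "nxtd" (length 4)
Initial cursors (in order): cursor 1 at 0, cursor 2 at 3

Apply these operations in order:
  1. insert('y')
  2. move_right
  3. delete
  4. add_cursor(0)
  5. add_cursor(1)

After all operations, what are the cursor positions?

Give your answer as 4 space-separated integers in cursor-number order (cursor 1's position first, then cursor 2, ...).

After op 1 (insert('y')): buffer="ynxtyd" (len 6), cursors c1@1 c2@5, authorship 1...2.
After op 2 (move_right): buffer="ynxtyd" (len 6), cursors c1@2 c2@6, authorship 1...2.
After op 3 (delete): buffer="yxty" (len 4), cursors c1@1 c2@4, authorship 1..2
After op 4 (add_cursor(0)): buffer="yxty" (len 4), cursors c3@0 c1@1 c2@4, authorship 1..2
After op 5 (add_cursor(1)): buffer="yxty" (len 4), cursors c3@0 c1@1 c4@1 c2@4, authorship 1..2

Answer: 1 4 0 1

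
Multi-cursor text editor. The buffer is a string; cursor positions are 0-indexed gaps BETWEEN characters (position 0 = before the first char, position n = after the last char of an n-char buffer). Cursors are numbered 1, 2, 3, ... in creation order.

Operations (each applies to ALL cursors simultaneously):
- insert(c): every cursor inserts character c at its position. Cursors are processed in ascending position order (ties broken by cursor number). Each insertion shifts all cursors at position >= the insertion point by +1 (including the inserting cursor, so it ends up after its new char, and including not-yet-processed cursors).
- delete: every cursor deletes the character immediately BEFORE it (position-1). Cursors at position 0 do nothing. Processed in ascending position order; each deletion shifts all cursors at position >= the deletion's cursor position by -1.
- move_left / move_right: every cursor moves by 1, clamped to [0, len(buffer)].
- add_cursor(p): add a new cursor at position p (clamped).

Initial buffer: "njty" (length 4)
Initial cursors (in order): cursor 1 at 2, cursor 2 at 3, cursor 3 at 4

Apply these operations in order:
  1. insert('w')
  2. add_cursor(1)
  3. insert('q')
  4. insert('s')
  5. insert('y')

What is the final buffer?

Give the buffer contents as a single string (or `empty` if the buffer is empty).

After op 1 (insert('w')): buffer="njwtwyw" (len 7), cursors c1@3 c2@5 c3@7, authorship ..1.2.3
After op 2 (add_cursor(1)): buffer="njwtwyw" (len 7), cursors c4@1 c1@3 c2@5 c3@7, authorship ..1.2.3
After op 3 (insert('q')): buffer="nqjwqtwqywq" (len 11), cursors c4@2 c1@5 c2@8 c3@11, authorship .4.11.22.33
After op 4 (insert('s')): buffer="nqsjwqstwqsywqs" (len 15), cursors c4@3 c1@7 c2@11 c3@15, authorship .44.111.222.333
After op 5 (insert('y')): buffer="nqsyjwqsytwqsyywqsy" (len 19), cursors c4@4 c1@9 c2@14 c3@19, authorship .444.1111.2222.3333

Answer: nqsyjwqsytwqsyywqsy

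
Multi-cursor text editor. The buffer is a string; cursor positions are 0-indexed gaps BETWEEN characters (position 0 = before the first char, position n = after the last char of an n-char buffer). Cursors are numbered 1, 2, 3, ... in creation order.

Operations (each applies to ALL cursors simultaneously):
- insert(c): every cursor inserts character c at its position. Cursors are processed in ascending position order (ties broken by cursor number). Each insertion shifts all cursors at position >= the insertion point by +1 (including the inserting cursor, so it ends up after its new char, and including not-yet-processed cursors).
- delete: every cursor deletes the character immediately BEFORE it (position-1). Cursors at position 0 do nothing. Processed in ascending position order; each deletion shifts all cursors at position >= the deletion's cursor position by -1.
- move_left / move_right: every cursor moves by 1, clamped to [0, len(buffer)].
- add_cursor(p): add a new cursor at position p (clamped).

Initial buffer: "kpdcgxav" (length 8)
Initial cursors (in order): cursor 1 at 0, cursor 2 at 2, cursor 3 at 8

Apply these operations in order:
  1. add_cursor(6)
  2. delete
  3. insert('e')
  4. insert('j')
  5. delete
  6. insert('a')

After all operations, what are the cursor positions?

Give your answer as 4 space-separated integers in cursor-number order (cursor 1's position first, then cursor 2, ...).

After op 1 (add_cursor(6)): buffer="kpdcgxav" (len 8), cursors c1@0 c2@2 c4@6 c3@8, authorship ........
After op 2 (delete): buffer="kdcga" (len 5), cursors c1@0 c2@1 c4@4 c3@5, authorship .....
After op 3 (insert('e')): buffer="ekedcgeae" (len 9), cursors c1@1 c2@3 c4@7 c3@9, authorship 1.2...4.3
After op 4 (insert('j')): buffer="ejkejdcgejaej" (len 13), cursors c1@2 c2@5 c4@10 c3@13, authorship 11.22...44.33
After op 5 (delete): buffer="ekedcgeae" (len 9), cursors c1@1 c2@3 c4@7 c3@9, authorship 1.2...4.3
After op 6 (insert('a')): buffer="eakeadcgeaaea" (len 13), cursors c1@2 c2@5 c4@10 c3@13, authorship 11.22...44.33

Answer: 2 5 13 10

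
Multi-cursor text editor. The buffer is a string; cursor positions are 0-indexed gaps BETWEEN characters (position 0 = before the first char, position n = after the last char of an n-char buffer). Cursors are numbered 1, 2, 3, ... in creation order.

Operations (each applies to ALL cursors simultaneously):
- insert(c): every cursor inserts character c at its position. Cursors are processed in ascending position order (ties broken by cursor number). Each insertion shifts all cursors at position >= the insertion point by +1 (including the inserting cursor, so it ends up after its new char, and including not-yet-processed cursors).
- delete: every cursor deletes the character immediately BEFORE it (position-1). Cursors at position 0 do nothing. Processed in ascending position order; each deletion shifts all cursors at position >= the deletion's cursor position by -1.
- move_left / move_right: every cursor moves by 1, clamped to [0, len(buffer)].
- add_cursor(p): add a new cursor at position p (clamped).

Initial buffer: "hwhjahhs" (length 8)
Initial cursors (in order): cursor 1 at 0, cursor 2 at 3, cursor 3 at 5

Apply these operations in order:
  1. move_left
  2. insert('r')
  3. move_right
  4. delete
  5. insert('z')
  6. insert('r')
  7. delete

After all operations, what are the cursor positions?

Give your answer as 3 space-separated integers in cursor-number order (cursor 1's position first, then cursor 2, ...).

Answer: 2 5 8

Derivation:
After op 1 (move_left): buffer="hwhjahhs" (len 8), cursors c1@0 c2@2 c3@4, authorship ........
After op 2 (insert('r')): buffer="rhwrhjrahhs" (len 11), cursors c1@1 c2@4 c3@7, authorship 1..2..3....
After op 3 (move_right): buffer="rhwrhjrahhs" (len 11), cursors c1@2 c2@5 c3@8, authorship 1..2..3....
After op 4 (delete): buffer="rwrjrhhs" (len 8), cursors c1@1 c2@3 c3@5, authorship 1.2.3...
After op 5 (insert('z')): buffer="rzwrzjrzhhs" (len 11), cursors c1@2 c2@5 c3@8, authorship 11.22.33...
After op 6 (insert('r')): buffer="rzrwrzrjrzrhhs" (len 14), cursors c1@3 c2@7 c3@11, authorship 111.222.333...
After op 7 (delete): buffer="rzwrzjrzhhs" (len 11), cursors c1@2 c2@5 c3@8, authorship 11.22.33...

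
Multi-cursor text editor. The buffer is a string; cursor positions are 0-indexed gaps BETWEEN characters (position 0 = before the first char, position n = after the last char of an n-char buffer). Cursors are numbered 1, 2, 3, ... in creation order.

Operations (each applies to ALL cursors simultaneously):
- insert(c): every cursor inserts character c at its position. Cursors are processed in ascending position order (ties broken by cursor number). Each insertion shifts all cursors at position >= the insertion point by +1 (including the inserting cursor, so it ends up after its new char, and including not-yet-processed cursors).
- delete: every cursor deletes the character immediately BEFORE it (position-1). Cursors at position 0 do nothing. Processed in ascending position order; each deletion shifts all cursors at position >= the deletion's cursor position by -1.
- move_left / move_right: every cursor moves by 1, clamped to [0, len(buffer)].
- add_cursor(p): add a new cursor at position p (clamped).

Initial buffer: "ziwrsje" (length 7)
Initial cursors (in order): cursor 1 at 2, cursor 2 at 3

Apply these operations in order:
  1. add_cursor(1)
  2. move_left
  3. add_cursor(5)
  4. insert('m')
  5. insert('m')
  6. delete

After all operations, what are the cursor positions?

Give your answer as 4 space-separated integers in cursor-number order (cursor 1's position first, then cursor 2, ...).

Answer: 3 5 1 9

Derivation:
After op 1 (add_cursor(1)): buffer="ziwrsje" (len 7), cursors c3@1 c1@2 c2@3, authorship .......
After op 2 (move_left): buffer="ziwrsje" (len 7), cursors c3@0 c1@1 c2@2, authorship .......
After op 3 (add_cursor(5)): buffer="ziwrsje" (len 7), cursors c3@0 c1@1 c2@2 c4@5, authorship .......
After op 4 (insert('m')): buffer="mzmimwrsmje" (len 11), cursors c3@1 c1@3 c2@5 c4@9, authorship 3.1.2...4..
After op 5 (insert('m')): buffer="mmzmmimmwrsmmje" (len 15), cursors c3@2 c1@5 c2@8 c4@13, authorship 33.11.22...44..
After op 6 (delete): buffer="mzmimwrsmje" (len 11), cursors c3@1 c1@3 c2@5 c4@9, authorship 3.1.2...4..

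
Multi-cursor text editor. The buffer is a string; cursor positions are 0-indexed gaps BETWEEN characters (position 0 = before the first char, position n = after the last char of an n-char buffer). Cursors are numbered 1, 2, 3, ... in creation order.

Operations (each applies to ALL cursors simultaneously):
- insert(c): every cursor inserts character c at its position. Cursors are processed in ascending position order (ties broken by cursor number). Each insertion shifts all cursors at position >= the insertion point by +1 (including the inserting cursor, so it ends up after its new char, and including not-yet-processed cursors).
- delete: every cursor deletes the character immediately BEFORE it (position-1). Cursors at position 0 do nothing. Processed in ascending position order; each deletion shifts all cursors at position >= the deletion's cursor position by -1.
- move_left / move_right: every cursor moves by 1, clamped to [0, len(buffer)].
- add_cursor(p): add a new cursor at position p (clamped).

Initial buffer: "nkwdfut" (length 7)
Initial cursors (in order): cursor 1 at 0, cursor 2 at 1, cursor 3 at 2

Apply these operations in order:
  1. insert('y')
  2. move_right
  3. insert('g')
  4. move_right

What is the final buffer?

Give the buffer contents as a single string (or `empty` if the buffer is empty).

Answer: yngykgywgdfut

Derivation:
After op 1 (insert('y')): buffer="ynykywdfut" (len 10), cursors c1@1 c2@3 c3@5, authorship 1.2.3.....
After op 2 (move_right): buffer="ynykywdfut" (len 10), cursors c1@2 c2@4 c3@6, authorship 1.2.3.....
After op 3 (insert('g')): buffer="yngykgywgdfut" (len 13), cursors c1@3 c2@6 c3@9, authorship 1.12.23.3....
After op 4 (move_right): buffer="yngykgywgdfut" (len 13), cursors c1@4 c2@7 c3@10, authorship 1.12.23.3....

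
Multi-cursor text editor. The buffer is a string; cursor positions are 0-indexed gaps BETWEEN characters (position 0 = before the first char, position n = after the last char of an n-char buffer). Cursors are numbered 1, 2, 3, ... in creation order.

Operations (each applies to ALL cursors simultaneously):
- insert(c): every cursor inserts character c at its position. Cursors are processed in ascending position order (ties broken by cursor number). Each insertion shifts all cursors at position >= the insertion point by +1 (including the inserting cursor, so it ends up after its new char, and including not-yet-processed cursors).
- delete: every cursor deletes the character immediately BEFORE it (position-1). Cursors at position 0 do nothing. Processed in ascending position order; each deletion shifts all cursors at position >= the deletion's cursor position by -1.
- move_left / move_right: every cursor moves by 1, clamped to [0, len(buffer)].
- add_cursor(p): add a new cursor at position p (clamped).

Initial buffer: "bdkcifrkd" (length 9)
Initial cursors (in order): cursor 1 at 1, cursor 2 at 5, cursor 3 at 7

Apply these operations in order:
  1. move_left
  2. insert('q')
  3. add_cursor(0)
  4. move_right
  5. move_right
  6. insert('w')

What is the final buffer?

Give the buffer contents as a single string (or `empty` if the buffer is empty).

Answer: qbwdwkcqifwqrkwd

Derivation:
After op 1 (move_left): buffer="bdkcifrkd" (len 9), cursors c1@0 c2@4 c3@6, authorship .........
After op 2 (insert('q')): buffer="qbdkcqifqrkd" (len 12), cursors c1@1 c2@6 c3@9, authorship 1....2..3...
After op 3 (add_cursor(0)): buffer="qbdkcqifqrkd" (len 12), cursors c4@0 c1@1 c2@6 c3@9, authorship 1....2..3...
After op 4 (move_right): buffer="qbdkcqifqrkd" (len 12), cursors c4@1 c1@2 c2@7 c3@10, authorship 1....2..3...
After op 5 (move_right): buffer="qbdkcqifqrkd" (len 12), cursors c4@2 c1@3 c2@8 c3@11, authorship 1....2..3...
After op 6 (insert('w')): buffer="qbwdwkcqifwqrkwd" (len 16), cursors c4@3 c1@5 c2@11 c3@15, authorship 1.4.1..2..23..3.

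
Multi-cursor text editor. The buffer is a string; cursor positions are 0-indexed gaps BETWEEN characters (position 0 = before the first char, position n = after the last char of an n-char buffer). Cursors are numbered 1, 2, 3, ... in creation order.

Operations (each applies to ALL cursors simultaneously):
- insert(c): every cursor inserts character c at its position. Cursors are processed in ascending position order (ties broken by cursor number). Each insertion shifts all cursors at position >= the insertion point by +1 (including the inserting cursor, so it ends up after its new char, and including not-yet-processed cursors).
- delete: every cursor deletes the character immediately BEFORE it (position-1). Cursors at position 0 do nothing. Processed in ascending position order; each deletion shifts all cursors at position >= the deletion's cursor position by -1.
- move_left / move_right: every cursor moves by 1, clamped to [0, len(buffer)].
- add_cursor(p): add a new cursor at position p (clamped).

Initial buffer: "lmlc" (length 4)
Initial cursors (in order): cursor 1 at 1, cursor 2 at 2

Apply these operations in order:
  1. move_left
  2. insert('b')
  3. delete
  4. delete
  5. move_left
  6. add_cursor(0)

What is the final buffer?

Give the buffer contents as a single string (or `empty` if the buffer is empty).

Answer: mlc

Derivation:
After op 1 (move_left): buffer="lmlc" (len 4), cursors c1@0 c2@1, authorship ....
After op 2 (insert('b')): buffer="blbmlc" (len 6), cursors c1@1 c2@3, authorship 1.2...
After op 3 (delete): buffer="lmlc" (len 4), cursors c1@0 c2@1, authorship ....
After op 4 (delete): buffer="mlc" (len 3), cursors c1@0 c2@0, authorship ...
After op 5 (move_left): buffer="mlc" (len 3), cursors c1@0 c2@0, authorship ...
After op 6 (add_cursor(0)): buffer="mlc" (len 3), cursors c1@0 c2@0 c3@0, authorship ...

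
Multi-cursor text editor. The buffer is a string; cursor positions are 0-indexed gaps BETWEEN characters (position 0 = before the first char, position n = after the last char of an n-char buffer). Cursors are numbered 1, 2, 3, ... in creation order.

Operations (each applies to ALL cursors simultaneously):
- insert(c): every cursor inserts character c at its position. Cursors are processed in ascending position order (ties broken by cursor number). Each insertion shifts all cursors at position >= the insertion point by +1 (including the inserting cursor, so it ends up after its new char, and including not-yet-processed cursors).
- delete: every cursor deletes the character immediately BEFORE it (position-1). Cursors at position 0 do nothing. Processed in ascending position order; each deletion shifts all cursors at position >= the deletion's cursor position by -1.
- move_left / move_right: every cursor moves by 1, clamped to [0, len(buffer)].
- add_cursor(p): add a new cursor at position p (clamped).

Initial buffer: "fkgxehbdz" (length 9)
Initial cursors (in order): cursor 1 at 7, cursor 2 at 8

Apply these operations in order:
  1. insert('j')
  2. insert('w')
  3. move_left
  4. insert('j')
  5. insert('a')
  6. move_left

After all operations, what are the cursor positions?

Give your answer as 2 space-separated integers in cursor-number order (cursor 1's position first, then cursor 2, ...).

Answer: 9 14

Derivation:
After op 1 (insert('j')): buffer="fkgxehbjdjz" (len 11), cursors c1@8 c2@10, authorship .......1.2.
After op 2 (insert('w')): buffer="fkgxehbjwdjwz" (len 13), cursors c1@9 c2@12, authorship .......11.22.
After op 3 (move_left): buffer="fkgxehbjwdjwz" (len 13), cursors c1@8 c2@11, authorship .......11.22.
After op 4 (insert('j')): buffer="fkgxehbjjwdjjwz" (len 15), cursors c1@9 c2@13, authorship .......111.222.
After op 5 (insert('a')): buffer="fkgxehbjjawdjjawz" (len 17), cursors c1@10 c2@15, authorship .......1111.2222.
After op 6 (move_left): buffer="fkgxehbjjawdjjawz" (len 17), cursors c1@9 c2@14, authorship .......1111.2222.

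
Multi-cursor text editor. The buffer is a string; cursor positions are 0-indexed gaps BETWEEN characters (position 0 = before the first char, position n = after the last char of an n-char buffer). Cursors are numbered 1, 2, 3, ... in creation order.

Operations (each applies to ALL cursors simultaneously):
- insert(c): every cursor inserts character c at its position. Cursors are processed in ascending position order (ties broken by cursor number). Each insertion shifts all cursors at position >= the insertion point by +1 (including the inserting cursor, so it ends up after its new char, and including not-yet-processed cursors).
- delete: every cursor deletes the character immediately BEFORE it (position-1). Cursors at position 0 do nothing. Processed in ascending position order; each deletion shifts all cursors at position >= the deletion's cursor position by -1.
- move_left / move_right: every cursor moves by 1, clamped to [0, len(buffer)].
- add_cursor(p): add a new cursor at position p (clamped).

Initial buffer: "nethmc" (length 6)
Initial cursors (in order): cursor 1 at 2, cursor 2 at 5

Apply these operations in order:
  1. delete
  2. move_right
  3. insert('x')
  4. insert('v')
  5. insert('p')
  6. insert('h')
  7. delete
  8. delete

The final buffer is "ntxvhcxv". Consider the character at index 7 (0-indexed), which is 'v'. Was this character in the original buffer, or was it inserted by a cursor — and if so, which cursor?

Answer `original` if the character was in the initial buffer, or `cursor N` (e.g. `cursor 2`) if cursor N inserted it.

After op 1 (delete): buffer="nthc" (len 4), cursors c1@1 c2@3, authorship ....
After op 2 (move_right): buffer="nthc" (len 4), cursors c1@2 c2@4, authorship ....
After op 3 (insert('x')): buffer="ntxhcx" (len 6), cursors c1@3 c2@6, authorship ..1..2
After op 4 (insert('v')): buffer="ntxvhcxv" (len 8), cursors c1@4 c2@8, authorship ..11..22
After op 5 (insert('p')): buffer="ntxvphcxvp" (len 10), cursors c1@5 c2@10, authorship ..111..222
After op 6 (insert('h')): buffer="ntxvphhcxvph" (len 12), cursors c1@6 c2@12, authorship ..1111..2222
After op 7 (delete): buffer="ntxvphcxvp" (len 10), cursors c1@5 c2@10, authorship ..111..222
After op 8 (delete): buffer="ntxvhcxv" (len 8), cursors c1@4 c2@8, authorship ..11..22
Authorship (.=original, N=cursor N): . . 1 1 . . 2 2
Index 7: author = 2

Answer: cursor 2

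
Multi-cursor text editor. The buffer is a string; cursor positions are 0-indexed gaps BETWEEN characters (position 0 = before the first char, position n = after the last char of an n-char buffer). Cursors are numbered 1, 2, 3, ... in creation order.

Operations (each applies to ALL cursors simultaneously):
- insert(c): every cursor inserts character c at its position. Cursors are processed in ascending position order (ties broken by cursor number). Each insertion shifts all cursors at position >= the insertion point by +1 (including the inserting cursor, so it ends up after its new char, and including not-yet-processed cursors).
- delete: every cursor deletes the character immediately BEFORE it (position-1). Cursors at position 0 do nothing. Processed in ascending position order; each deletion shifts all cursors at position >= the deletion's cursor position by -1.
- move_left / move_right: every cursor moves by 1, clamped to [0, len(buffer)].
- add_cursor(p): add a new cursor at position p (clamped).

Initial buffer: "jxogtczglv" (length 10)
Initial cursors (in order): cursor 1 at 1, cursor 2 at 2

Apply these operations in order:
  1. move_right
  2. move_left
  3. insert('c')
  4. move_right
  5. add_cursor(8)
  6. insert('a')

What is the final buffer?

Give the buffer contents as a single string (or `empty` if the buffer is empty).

Answer: jcxacoagtcazglv

Derivation:
After op 1 (move_right): buffer="jxogtczglv" (len 10), cursors c1@2 c2@3, authorship ..........
After op 2 (move_left): buffer="jxogtczglv" (len 10), cursors c1@1 c2@2, authorship ..........
After op 3 (insert('c')): buffer="jcxcogtczglv" (len 12), cursors c1@2 c2@4, authorship .1.2........
After op 4 (move_right): buffer="jcxcogtczglv" (len 12), cursors c1@3 c2@5, authorship .1.2........
After op 5 (add_cursor(8)): buffer="jcxcogtczglv" (len 12), cursors c1@3 c2@5 c3@8, authorship .1.2........
After op 6 (insert('a')): buffer="jcxacoagtcazglv" (len 15), cursors c1@4 c2@7 c3@11, authorship .1.12.2...3....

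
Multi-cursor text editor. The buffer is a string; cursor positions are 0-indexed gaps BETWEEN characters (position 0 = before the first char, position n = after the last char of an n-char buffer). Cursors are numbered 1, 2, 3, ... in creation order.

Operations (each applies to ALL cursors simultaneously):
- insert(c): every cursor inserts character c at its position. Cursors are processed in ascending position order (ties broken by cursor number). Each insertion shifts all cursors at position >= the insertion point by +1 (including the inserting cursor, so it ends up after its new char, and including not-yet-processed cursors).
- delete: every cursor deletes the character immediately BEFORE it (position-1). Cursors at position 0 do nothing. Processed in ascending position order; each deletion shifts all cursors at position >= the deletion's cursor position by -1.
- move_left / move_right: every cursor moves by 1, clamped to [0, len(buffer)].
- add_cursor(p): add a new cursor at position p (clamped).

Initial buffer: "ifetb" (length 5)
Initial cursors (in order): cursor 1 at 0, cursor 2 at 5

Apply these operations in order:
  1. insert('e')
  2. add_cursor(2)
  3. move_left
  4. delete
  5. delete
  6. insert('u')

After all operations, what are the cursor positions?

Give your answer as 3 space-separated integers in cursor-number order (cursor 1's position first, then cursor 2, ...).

After op 1 (insert('e')): buffer="eifetbe" (len 7), cursors c1@1 c2@7, authorship 1.....2
After op 2 (add_cursor(2)): buffer="eifetbe" (len 7), cursors c1@1 c3@2 c2@7, authorship 1.....2
After op 3 (move_left): buffer="eifetbe" (len 7), cursors c1@0 c3@1 c2@6, authorship 1.....2
After op 4 (delete): buffer="ifete" (len 5), cursors c1@0 c3@0 c2@4, authorship ....2
After op 5 (delete): buffer="ifee" (len 4), cursors c1@0 c3@0 c2@3, authorship ...2
After op 6 (insert('u')): buffer="uuifeue" (len 7), cursors c1@2 c3@2 c2@6, authorship 13...22

Answer: 2 6 2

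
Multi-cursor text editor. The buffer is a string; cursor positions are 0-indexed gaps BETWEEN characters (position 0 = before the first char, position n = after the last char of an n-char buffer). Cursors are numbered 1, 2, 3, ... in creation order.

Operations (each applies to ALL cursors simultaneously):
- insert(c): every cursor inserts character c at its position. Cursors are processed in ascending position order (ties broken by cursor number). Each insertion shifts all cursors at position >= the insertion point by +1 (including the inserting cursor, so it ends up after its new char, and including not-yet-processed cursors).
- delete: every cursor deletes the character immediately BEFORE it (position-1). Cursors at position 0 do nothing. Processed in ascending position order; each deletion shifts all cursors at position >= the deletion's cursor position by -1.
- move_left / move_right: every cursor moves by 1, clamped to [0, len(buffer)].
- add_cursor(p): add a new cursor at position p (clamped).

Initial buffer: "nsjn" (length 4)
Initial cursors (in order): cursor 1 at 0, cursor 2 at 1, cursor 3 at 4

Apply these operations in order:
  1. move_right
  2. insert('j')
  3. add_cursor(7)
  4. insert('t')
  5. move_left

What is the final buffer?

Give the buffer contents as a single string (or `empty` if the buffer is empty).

Answer: njtsjtjnjtt

Derivation:
After op 1 (move_right): buffer="nsjn" (len 4), cursors c1@1 c2@2 c3@4, authorship ....
After op 2 (insert('j')): buffer="njsjjnj" (len 7), cursors c1@2 c2@4 c3@7, authorship .1.2..3
After op 3 (add_cursor(7)): buffer="njsjjnj" (len 7), cursors c1@2 c2@4 c3@7 c4@7, authorship .1.2..3
After op 4 (insert('t')): buffer="njtsjtjnjtt" (len 11), cursors c1@3 c2@6 c3@11 c4@11, authorship .11.22..334
After op 5 (move_left): buffer="njtsjtjnjtt" (len 11), cursors c1@2 c2@5 c3@10 c4@10, authorship .11.22..334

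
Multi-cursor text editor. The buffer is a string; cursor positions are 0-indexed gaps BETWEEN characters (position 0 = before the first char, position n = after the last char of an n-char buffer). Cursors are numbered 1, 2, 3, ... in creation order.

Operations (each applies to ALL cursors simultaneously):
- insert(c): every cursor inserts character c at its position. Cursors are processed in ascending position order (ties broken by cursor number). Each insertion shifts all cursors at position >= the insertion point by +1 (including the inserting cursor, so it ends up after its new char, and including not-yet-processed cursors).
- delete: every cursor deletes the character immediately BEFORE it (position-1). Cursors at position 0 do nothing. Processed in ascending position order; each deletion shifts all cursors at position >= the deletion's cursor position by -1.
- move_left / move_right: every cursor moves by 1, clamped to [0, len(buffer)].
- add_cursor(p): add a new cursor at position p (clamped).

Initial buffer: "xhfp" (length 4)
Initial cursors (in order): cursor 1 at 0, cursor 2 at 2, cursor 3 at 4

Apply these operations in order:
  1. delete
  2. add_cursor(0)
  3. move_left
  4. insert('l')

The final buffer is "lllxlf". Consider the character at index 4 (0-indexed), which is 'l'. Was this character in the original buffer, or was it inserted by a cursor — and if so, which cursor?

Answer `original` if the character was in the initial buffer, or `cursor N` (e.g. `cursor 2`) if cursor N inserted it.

Answer: cursor 3

Derivation:
After op 1 (delete): buffer="xf" (len 2), cursors c1@0 c2@1 c3@2, authorship ..
After op 2 (add_cursor(0)): buffer="xf" (len 2), cursors c1@0 c4@0 c2@1 c3@2, authorship ..
After op 3 (move_left): buffer="xf" (len 2), cursors c1@0 c2@0 c4@0 c3@1, authorship ..
After op 4 (insert('l')): buffer="lllxlf" (len 6), cursors c1@3 c2@3 c4@3 c3@5, authorship 124.3.
Authorship (.=original, N=cursor N): 1 2 4 . 3 .
Index 4: author = 3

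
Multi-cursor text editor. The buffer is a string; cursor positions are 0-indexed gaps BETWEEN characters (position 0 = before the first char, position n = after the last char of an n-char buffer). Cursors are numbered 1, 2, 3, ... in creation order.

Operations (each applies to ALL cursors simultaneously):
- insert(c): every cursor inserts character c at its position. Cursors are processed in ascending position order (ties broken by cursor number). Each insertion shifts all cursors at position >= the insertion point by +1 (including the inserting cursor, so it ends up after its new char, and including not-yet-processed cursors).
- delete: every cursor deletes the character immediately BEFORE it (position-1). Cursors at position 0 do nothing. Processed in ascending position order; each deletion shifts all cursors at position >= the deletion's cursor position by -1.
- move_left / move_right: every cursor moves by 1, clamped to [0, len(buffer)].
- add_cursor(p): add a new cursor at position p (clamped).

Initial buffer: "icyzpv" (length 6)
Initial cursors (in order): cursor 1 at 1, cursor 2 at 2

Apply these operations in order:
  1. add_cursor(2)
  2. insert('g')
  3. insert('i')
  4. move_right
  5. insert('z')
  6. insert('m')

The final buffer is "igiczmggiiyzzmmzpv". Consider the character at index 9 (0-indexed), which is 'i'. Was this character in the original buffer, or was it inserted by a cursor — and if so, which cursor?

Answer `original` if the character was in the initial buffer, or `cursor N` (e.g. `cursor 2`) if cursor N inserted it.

After op 1 (add_cursor(2)): buffer="icyzpv" (len 6), cursors c1@1 c2@2 c3@2, authorship ......
After op 2 (insert('g')): buffer="igcggyzpv" (len 9), cursors c1@2 c2@5 c3@5, authorship .1.23....
After op 3 (insert('i')): buffer="igicggiiyzpv" (len 12), cursors c1@3 c2@8 c3@8, authorship .11.2323....
After op 4 (move_right): buffer="igicggiiyzpv" (len 12), cursors c1@4 c2@9 c3@9, authorship .11.2323....
After op 5 (insert('z')): buffer="igiczggiiyzzzpv" (len 15), cursors c1@5 c2@12 c3@12, authorship .11.12323.23...
After op 6 (insert('m')): buffer="igiczmggiiyzzmmzpv" (len 18), cursors c1@6 c2@15 c3@15, authorship .11.112323.2323...
Authorship (.=original, N=cursor N): . 1 1 . 1 1 2 3 2 3 . 2 3 2 3 . . .
Index 9: author = 3

Answer: cursor 3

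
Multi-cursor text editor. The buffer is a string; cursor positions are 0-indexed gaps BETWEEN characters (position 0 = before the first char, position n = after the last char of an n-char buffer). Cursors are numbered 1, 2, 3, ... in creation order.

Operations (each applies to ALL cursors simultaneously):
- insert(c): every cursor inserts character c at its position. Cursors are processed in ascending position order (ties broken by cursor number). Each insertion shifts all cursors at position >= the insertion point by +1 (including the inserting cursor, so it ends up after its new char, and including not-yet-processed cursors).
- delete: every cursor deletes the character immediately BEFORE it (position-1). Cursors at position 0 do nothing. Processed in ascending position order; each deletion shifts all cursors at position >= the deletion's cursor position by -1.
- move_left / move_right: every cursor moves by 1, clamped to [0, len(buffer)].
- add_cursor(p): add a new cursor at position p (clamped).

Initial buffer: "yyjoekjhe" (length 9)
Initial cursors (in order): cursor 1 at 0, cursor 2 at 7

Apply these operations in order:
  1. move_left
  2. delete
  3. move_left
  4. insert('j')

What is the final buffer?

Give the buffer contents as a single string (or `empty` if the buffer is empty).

After op 1 (move_left): buffer="yyjoekjhe" (len 9), cursors c1@0 c2@6, authorship .........
After op 2 (delete): buffer="yyjoejhe" (len 8), cursors c1@0 c2@5, authorship ........
After op 3 (move_left): buffer="yyjoejhe" (len 8), cursors c1@0 c2@4, authorship ........
After op 4 (insert('j')): buffer="jyyjojejhe" (len 10), cursors c1@1 c2@6, authorship 1....2....

Answer: jyyjojejhe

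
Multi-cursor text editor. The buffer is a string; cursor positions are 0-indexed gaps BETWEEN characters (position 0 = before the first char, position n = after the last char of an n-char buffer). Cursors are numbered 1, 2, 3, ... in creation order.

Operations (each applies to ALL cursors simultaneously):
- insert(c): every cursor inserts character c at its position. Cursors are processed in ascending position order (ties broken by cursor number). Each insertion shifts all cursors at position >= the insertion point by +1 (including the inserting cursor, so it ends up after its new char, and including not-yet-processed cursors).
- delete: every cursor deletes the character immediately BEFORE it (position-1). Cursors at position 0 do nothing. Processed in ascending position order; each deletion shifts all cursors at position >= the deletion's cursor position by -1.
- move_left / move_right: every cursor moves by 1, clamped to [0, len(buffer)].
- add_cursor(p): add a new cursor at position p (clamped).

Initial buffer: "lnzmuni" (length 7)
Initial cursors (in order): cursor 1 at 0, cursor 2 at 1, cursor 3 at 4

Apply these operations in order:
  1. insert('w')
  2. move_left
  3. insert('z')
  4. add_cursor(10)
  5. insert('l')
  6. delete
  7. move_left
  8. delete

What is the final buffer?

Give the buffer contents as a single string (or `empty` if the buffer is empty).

After op 1 (insert('w')): buffer="wlwnzmwuni" (len 10), cursors c1@1 c2@3 c3@7, authorship 1.2...3...
After op 2 (move_left): buffer="wlwnzmwuni" (len 10), cursors c1@0 c2@2 c3@6, authorship 1.2...3...
After op 3 (insert('z')): buffer="zwlzwnzmzwuni" (len 13), cursors c1@1 c2@4 c3@9, authorship 11.22...33...
After op 4 (add_cursor(10)): buffer="zwlzwnzmzwuni" (len 13), cursors c1@1 c2@4 c3@9 c4@10, authorship 11.22...33...
After op 5 (insert('l')): buffer="zlwlzlwnzmzlwluni" (len 17), cursors c1@2 c2@6 c3@12 c4@14, authorship 111.222...3334...
After op 6 (delete): buffer="zwlzwnzmzwuni" (len 13), cursors c1@1 c2@4 c3@9 c4@10, authorship 11.22...33...
After op 7 (move_left): buffer="zwlzwnzmzwuni" (len 13), cursors c1@0 c2@3 c3@8 c4@9, authorship 11.22...33...
After op 8 (delete): buffer="zwzwnzwuni" (len 10), cursors c1@0 c2@2 c3@6 c4@6, authorship 1122..3...

Answer: zwzwnzwuni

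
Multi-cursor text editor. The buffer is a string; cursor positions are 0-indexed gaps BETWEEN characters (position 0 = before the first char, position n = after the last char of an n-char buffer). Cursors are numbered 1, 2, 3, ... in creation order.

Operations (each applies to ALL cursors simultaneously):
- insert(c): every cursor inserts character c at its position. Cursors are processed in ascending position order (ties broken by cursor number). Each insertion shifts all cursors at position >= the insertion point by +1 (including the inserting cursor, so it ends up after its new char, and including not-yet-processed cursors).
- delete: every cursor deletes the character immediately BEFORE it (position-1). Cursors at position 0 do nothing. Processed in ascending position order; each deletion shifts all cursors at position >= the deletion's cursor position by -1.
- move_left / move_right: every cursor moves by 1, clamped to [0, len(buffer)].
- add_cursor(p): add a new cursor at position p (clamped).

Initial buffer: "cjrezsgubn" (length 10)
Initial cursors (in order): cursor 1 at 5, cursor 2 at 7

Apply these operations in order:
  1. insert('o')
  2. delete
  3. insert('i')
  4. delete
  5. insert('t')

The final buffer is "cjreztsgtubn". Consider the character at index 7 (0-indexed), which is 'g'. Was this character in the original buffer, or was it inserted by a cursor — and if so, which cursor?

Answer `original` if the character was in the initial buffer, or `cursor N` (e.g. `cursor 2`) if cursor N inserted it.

After op 1 (insert('o')): buffer="cjrezosgoubn" (len 12), cursors c1@6 c2@9, authorship .....1..2...
After op 2 (delete): buffer="cjrezsgubn" (len 10), cursors c1@5 c2@7, authorship ..........
After op 3 (insert('i')): buffer="cjrezisgiubn" (len 12), cursors c1@6 c2@9, authorship .....1..2...
After op 4 (delete): buffer="cjrezsgubn" (len 10), cursors c1@5 c2@7, authorship ..........
After op 5 (insert('t')): buffer="cjreztsgtubn" (len 12), cursors c1@6 c2@9, authorship .....1..2...
Authorship (.=original, N=cursor N): . . . . . 1 . . 2 . . .
Index 7: author = original

Answer: original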